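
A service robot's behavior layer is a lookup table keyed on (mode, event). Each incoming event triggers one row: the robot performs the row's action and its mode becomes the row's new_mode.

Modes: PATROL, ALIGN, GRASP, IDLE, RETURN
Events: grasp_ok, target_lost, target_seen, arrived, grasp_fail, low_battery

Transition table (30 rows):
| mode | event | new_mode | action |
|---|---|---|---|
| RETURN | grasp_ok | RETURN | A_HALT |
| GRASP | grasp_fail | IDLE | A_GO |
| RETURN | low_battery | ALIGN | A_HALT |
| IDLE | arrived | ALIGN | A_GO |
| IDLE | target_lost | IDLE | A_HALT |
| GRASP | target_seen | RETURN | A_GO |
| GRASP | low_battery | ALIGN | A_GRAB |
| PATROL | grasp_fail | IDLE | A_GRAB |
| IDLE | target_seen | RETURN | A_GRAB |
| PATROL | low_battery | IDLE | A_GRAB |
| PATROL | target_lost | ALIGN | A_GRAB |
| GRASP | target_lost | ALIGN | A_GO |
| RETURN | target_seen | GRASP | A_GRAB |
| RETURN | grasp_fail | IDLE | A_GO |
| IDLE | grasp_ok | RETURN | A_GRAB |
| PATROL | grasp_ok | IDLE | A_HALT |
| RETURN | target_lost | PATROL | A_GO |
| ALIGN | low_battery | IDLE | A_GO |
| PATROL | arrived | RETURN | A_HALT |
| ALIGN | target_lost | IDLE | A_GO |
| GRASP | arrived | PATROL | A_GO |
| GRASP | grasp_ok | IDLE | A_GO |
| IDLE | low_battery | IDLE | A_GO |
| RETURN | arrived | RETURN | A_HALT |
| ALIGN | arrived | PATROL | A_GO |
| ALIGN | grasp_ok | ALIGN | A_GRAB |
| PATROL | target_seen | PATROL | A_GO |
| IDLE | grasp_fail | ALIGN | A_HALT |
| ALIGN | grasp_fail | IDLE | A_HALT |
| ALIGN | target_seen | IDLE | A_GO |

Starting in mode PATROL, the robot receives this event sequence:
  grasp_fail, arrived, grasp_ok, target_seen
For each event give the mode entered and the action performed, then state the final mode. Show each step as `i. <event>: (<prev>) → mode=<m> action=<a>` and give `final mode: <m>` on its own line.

final mode: IDLE

1. grasp_fail: (PATROL) → mode=IDLE action=A_GRAB
2. arrived: (IDLE) → mode=ALIGN action=A_GO
3. grasp_ok: (ALIGN) → mode=ALIGN action=A_GRAB
4. target_seen: (ALIGN) → mode=IDLE action=A_GO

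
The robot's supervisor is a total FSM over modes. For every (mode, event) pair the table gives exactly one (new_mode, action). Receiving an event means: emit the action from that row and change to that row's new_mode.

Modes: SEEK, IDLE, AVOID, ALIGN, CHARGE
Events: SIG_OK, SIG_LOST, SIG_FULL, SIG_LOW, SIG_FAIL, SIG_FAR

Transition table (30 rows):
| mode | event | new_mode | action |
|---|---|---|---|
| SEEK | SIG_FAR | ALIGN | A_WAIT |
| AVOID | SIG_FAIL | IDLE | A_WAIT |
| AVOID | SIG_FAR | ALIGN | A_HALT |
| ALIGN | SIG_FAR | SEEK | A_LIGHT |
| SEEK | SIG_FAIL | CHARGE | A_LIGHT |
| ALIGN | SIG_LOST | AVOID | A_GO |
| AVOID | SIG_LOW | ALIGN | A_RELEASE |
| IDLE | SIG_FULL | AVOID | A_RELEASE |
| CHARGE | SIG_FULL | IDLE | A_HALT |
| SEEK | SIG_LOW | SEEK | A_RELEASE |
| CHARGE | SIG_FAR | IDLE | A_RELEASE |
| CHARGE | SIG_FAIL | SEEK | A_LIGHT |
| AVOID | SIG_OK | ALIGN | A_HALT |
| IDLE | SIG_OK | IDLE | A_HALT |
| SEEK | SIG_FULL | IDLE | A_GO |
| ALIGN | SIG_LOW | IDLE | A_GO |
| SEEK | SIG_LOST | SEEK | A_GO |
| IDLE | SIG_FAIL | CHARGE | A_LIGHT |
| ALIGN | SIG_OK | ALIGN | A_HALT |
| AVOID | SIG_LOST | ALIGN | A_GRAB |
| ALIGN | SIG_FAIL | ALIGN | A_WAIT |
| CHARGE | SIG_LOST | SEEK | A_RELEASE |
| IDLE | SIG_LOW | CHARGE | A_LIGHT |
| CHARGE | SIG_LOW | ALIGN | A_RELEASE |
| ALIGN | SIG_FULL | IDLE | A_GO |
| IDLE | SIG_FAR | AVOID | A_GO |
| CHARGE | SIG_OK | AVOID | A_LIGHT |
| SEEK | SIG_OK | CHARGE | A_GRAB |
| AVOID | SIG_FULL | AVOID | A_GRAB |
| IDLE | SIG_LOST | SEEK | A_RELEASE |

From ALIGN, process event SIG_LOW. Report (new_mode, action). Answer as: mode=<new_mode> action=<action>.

mode=IDLE action=A_GO

current mode = ALIGN; filter table to that mode:
  (ALIGN, SIG_FAR) → (SEEK, A_LIGHT)
  (ALIGN, SIG_LOST) → (AVOID, A_GO)
  (ALIGN, SIG_LOW) → (IDLE, A_GO)  ← event matches
  (ALIGN, SIG_OK) → (ALIGN, A_HALT)
  (ALIGN, SIG_FAIL) → (ALIGN, A_WAIT)
  (ALIGN, SIG_FULL) → (IDLE, A_GO)
event = SIG_LOW selects (IDLE, A_GO)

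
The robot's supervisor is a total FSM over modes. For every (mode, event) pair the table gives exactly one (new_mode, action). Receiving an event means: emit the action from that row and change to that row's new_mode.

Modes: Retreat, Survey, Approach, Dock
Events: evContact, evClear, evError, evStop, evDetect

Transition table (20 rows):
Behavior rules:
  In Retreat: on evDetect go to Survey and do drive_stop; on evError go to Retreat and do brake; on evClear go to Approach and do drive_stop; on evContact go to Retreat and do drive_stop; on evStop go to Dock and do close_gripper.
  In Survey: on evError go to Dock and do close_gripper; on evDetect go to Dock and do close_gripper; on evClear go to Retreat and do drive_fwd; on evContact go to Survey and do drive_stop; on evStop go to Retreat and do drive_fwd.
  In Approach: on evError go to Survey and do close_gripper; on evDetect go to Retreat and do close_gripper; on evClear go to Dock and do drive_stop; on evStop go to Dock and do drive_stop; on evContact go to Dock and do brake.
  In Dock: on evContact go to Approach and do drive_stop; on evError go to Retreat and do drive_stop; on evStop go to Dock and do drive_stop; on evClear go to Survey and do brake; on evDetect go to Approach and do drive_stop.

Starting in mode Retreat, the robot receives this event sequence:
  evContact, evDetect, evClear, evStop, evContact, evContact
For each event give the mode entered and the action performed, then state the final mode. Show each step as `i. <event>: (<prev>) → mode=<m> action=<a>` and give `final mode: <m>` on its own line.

1. evContact: (Retreat) → mode=Retreat action=drive_stop
2. evDetect: (Retreat) → mode=Survey action=drive_stop
3. evClear: (Survey) → mode=Retreat action=drive_fwd
4. evStop: (Retreat) → mode=Dock action=close_gripper
5. evContact: (Dock) → mode=Approach action=drive_stop
6. evContact: (Approach) → mode=Dock action=brake

final mode: Dock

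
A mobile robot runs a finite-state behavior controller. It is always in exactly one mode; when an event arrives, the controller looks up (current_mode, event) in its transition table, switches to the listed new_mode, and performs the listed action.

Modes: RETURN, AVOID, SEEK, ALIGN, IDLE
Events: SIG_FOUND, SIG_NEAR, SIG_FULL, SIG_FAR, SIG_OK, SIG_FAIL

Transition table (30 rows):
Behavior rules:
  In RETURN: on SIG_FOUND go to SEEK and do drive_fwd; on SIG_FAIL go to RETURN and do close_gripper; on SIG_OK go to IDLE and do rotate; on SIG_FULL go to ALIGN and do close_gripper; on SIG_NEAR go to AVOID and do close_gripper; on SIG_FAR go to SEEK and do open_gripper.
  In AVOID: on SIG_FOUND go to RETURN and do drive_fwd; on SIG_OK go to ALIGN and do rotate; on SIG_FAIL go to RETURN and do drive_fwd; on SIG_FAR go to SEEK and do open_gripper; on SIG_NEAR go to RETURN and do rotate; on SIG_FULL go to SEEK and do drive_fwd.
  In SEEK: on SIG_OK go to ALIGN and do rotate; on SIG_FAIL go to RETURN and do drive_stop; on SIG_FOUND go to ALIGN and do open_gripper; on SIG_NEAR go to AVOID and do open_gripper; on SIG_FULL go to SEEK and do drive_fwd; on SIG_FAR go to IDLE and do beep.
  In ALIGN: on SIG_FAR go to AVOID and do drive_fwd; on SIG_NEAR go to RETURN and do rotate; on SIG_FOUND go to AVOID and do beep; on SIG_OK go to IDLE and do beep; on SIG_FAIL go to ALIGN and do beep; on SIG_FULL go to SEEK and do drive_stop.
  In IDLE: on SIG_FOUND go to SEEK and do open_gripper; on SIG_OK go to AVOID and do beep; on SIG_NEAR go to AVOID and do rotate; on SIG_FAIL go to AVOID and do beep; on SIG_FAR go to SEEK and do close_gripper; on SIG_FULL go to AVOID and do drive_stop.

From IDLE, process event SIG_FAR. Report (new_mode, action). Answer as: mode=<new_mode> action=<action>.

mode=SEEK action=close_gripper

current mode = IDLE; filter table to that mode:
  (IDLE, SIG_FOUND) → (SEEK, open_gripper)
  (IDLE, SIG_OK) → (AVOID, beep)
  (IDLE, SIG_NEAR) → (AVOID, rotate)
  (IDLE, SIG_FAIL) → (AVOID, beep)
  (IDLE, SIG_FAR) → (SEEK, close_gripper)  ← event matches
  (IDLE, SIG_FULL) → (AVOID, drive_stop)
event = SIG_FAR selects (SEEK, close_gripper)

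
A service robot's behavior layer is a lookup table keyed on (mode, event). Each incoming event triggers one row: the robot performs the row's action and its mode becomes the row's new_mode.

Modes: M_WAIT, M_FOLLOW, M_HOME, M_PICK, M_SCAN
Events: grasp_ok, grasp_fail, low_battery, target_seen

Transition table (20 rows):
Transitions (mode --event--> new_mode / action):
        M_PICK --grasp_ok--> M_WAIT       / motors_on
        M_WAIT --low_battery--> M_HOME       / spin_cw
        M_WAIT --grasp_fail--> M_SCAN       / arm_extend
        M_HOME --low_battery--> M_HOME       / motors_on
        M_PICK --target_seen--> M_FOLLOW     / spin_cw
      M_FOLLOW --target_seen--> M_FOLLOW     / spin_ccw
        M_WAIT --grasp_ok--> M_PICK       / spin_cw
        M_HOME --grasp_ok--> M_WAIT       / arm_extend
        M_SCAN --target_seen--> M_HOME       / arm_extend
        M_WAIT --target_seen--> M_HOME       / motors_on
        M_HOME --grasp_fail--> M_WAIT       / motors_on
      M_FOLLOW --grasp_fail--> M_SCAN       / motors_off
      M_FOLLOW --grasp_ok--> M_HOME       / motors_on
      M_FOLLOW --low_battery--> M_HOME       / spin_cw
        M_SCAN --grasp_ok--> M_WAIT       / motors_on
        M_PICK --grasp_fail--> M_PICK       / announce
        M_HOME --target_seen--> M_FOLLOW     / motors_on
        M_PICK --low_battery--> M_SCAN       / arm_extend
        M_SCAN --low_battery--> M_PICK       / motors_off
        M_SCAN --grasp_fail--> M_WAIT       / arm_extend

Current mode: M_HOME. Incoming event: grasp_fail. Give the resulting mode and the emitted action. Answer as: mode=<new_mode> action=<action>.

mode=M_WAIT action=motors_on

current mode = M_HOME; filter table to that mode:
  (M_HOME, low_battery) → (M_HOME, motors_on)
  (M_HOME, grasp_ok) → (M_WAIT, arm_extend)
  (M_HOME, grasp_fail) → (M_WAIT, motors_on)  ← event matches
  (M_HOME, target_seen) → (M_FOLLOW, motors_on)
event = grasp_fail selects (M_WAIT, motors_on)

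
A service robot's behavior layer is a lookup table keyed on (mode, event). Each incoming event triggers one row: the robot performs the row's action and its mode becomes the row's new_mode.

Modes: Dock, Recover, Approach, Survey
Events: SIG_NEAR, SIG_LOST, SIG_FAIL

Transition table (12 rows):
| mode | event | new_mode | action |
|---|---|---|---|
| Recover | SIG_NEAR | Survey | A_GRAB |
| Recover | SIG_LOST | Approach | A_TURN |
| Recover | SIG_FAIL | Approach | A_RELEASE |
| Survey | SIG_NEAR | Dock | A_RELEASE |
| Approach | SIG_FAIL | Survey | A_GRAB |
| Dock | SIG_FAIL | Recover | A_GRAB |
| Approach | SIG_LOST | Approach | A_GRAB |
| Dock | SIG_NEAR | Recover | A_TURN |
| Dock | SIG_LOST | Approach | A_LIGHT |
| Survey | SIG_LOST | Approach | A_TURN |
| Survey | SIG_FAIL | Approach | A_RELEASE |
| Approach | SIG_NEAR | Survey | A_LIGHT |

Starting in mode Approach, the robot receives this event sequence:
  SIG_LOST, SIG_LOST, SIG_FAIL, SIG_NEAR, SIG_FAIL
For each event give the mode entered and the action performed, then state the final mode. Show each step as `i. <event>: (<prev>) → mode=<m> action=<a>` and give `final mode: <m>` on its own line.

1. SIG_LOST: (Approach) → mode=Approach action=A_GRAB
2. SIG_LOST: (Approach) → mode=Approach action=A_GRAB
3. SIG_FAIL: (Approach) → mode=Survey action=A_GRAB
4. SIG_NEAR: (Survey) → mode=Dock action=A_RELEASE
5. SIG_FAIL: (Dock) → mode=Recover action=A_GRAB

final mode: Recover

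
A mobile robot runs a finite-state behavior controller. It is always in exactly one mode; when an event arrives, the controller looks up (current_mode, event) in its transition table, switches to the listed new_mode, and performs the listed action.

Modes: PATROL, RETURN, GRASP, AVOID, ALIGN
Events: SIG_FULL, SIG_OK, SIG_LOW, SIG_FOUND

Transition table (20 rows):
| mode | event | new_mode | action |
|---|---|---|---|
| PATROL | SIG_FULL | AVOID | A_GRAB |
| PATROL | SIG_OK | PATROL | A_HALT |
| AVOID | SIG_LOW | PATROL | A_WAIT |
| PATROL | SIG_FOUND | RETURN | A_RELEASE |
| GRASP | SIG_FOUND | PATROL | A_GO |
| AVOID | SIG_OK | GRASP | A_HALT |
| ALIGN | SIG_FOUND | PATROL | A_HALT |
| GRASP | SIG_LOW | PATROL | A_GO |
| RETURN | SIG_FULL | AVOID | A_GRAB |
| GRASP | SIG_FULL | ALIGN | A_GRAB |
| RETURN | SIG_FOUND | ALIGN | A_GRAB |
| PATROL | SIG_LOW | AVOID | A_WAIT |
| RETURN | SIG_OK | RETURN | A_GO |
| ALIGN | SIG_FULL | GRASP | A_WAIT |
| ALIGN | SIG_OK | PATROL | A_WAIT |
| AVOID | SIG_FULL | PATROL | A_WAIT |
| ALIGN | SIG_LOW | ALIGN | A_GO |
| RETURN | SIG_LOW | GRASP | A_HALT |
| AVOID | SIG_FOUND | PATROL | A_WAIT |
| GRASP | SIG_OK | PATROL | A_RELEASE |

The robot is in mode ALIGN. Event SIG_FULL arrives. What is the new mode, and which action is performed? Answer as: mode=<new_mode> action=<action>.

mode=GRASP action=A_WAIT

current mode = ALIGN; filter table to that mode:
  (ALIGN, SIG_FOUND) → (PATROL, A_HALT)
  (ALIGN, SIG_FULL) → (GRASP, A_WAIT)  ← event matches
  (ALIGN, SIG_OK) → (PATROL, A_WAIT)
  (ALIGN, SIG_LOW) → (ALIGN, A_GO)
event = SIG_FULL selects (GRASP, A_WAIT)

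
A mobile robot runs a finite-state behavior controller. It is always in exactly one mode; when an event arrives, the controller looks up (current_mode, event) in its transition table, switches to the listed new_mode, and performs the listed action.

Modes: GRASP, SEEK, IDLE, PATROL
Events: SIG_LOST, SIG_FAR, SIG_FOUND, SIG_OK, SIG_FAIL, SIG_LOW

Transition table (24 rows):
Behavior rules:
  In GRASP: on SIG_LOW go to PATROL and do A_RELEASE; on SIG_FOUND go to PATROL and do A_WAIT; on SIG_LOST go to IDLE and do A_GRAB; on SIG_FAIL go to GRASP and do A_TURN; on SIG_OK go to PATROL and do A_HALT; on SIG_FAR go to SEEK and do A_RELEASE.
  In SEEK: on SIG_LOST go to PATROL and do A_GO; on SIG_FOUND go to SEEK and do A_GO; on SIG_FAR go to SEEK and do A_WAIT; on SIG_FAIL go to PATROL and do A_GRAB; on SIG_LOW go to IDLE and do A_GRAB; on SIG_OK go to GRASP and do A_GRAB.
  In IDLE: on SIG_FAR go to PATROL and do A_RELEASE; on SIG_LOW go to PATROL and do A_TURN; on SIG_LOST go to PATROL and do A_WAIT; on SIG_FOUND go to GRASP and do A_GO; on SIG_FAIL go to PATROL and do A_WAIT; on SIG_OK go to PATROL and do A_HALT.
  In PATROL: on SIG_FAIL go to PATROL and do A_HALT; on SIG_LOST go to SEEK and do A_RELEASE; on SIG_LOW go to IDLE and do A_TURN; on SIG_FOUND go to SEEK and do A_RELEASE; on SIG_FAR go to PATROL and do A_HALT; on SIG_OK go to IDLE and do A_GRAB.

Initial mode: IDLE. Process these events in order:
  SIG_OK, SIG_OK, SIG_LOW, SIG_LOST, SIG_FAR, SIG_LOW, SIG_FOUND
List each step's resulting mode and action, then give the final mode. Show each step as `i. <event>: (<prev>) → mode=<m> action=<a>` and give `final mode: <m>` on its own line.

final mode: GRASP

1. SIG_OK: (IDLE) → mode=PATROL action=A_HALT
2. SIG_OK: (PATROL) → mode=IDLE action=A_GRAB
3. SIG_LOW: (IDLE) → mode=PATROL action=A_TURN
4. SIG_LOST: (PATROL) → mode=SEEK action=A_RELEASE
5. SIG_FAR: (SEEK) → mode=SEEK action=A_WAIT
6. SIG_LOW: (SEEK) → mode=IDLE action=A_GRAB
7. SIG_FOUND: (IDLE) → mode=GRASP action=A_GO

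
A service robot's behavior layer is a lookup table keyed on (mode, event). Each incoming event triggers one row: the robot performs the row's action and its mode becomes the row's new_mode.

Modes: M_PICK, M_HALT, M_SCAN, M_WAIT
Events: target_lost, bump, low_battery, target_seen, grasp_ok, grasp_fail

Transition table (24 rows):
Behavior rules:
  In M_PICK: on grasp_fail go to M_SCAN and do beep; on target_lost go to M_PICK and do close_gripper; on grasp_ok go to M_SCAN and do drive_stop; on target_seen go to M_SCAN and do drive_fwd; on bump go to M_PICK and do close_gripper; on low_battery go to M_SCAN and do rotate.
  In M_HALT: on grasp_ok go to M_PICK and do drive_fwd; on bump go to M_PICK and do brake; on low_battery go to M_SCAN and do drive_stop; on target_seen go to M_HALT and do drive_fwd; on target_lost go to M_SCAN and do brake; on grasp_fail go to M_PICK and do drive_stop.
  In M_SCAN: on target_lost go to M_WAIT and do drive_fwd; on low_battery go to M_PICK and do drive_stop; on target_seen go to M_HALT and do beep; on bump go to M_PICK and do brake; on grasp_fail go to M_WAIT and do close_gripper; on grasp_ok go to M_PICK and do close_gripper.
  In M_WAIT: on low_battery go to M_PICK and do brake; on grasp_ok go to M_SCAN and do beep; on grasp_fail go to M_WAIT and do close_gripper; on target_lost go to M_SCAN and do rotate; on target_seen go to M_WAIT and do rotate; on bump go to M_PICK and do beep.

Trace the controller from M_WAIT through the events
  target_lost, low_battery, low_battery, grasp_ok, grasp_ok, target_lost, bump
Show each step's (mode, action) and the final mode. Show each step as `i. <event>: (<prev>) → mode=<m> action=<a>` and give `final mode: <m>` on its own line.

1. target_lost: (M_WAIT) → mode=M_SCAN action=rotate
2. low_battery: (M_SCAN) → mode=M_PICK action=drive_stop
3. low_battery: (M_PICK) → mode=M_SCAN action=rotate
4. grasp_ok: (M_SCAN) → mode=M_PICK action=close_gripper
5. grasp_ok: (M_PICK) → mode=M_SCAN action=drive_stop
6. target_lost: (M_SCAN) → mode=M_WAIT action=drive_fwd
7. bump: (M_WAIT) → mode=M_PICK action=beep

final mode: M_PICK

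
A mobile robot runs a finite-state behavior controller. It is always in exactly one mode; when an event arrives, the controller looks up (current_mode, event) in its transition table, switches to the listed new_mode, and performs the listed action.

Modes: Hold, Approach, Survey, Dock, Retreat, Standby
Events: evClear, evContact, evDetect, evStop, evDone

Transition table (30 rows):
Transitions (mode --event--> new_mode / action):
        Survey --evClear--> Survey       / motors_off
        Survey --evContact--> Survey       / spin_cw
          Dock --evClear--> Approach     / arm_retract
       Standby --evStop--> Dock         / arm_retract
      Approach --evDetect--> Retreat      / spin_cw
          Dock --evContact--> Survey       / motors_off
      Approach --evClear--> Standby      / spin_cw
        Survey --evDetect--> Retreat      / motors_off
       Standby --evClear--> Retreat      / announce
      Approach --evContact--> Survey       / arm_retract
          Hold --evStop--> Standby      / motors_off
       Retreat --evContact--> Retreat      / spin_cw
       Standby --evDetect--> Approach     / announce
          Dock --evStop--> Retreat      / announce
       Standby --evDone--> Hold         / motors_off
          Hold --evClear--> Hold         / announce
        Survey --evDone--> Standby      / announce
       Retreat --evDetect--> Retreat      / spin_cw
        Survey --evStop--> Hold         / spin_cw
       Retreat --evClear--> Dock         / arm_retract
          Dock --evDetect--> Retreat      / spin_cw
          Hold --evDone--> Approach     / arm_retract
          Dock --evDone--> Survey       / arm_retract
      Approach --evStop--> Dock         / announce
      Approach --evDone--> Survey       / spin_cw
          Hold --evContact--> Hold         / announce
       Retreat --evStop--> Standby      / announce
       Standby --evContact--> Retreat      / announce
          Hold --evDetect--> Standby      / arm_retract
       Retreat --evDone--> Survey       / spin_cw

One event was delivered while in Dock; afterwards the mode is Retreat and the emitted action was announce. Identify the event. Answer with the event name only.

evStop

try evClear: (Dock, evClear) → (Approach, arm_retract)
try evContact: (Dock, evContact) → (Survey, motors_off)
try evDetect: (Dock, evDetect) → (Retreat, spin_cw)
try evStop: (Dock, evStop) → (Retreat, announce)  ← matches
try evDone: (Dock, evDone) → (Survey, arm_retract)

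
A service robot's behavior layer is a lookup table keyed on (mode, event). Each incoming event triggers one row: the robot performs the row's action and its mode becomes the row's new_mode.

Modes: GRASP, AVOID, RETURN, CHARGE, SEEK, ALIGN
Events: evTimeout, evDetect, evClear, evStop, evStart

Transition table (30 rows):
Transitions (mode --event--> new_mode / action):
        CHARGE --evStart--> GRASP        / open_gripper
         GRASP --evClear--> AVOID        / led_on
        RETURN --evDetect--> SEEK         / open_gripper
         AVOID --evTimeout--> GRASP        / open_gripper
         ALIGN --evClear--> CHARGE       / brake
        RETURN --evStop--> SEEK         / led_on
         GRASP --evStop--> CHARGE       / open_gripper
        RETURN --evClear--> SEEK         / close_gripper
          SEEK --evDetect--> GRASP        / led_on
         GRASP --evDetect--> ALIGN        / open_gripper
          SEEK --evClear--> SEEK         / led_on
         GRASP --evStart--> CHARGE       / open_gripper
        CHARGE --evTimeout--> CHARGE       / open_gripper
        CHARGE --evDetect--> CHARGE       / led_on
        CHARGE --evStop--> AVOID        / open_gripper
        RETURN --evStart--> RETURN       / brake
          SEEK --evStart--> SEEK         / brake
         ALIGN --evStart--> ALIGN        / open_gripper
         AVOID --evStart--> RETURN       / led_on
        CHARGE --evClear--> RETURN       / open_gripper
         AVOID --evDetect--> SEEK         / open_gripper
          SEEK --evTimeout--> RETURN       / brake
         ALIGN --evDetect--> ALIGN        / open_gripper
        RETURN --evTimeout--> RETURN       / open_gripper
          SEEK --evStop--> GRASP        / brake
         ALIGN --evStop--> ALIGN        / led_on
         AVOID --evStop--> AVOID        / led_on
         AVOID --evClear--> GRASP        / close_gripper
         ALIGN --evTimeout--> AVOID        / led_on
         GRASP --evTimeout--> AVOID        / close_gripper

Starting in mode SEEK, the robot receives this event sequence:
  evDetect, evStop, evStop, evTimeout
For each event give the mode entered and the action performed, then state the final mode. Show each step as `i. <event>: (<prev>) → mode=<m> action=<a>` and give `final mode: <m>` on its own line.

final mode: GRASP

1. evDetect: (SEEK) → mode=GRASP action=led_on
2. evStop: (GRASP) → mode=CHARGE action=open_gripper
3. evStop: (CHARGE) → mode=AVOID action=open_gripper
4. evTimeout: (AVOID) → mode=GRASP action=open_gripper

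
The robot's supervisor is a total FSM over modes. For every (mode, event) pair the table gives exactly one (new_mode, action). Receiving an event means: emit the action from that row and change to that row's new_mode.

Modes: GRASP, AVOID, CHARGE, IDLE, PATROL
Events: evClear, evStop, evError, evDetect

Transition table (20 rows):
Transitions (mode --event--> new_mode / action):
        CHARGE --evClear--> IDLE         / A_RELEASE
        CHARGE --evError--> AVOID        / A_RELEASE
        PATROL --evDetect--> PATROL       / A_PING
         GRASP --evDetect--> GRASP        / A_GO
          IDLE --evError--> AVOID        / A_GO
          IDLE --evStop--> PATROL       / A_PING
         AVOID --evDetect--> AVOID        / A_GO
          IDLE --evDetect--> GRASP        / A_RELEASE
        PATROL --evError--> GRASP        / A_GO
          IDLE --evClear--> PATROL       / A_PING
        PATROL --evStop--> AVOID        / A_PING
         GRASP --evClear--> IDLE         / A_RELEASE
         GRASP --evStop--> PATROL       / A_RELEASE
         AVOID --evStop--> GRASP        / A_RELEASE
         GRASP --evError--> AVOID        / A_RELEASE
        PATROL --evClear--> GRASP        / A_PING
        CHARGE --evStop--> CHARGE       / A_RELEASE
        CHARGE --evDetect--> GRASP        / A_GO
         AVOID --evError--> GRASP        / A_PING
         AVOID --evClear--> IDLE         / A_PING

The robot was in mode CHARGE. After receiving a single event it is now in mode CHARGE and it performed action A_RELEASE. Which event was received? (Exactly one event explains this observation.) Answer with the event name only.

try evClear: (CHARGE, evClear) → (IDLE, A_RELEASE)
try evStop: (CHARGE, evStop) → (CHARGE, A_RELEASE)  ← matches
try evError: (CHARGE, evError) → (AVOID, A_RELEASE)
try evDetect: (CHARGE, evDetect) → (GRASP, A_GO)

evStop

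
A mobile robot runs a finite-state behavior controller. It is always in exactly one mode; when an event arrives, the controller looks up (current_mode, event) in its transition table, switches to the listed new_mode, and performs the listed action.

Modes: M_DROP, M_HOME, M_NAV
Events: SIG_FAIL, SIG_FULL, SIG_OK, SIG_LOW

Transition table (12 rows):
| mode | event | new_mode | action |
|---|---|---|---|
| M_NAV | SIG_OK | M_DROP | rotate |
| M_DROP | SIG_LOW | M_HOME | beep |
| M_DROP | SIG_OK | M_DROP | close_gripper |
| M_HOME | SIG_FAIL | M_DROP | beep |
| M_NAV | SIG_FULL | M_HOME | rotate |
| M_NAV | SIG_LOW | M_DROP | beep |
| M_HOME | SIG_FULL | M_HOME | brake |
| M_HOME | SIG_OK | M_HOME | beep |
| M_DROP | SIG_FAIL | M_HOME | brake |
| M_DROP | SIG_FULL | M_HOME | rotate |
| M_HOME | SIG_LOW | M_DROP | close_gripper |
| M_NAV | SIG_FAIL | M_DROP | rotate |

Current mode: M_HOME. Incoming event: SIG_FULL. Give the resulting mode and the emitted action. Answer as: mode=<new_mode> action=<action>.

mode=M_HOME action=brake

current mode = M_HOME; filter table to that mode:
  (M_HOME, SIG_FAIL) → (M_DROP, beep)
  (M_HOME, SIG_FULL) → (M_HOME, brake)  ← event matches
  (M_HOME, SIG_OK) → (M_HOME, beep)
  (M_HOME, SIG_LOW) → (M_DROP, close_gripper)
event = SIG_FULL selects (M_HOME, brake)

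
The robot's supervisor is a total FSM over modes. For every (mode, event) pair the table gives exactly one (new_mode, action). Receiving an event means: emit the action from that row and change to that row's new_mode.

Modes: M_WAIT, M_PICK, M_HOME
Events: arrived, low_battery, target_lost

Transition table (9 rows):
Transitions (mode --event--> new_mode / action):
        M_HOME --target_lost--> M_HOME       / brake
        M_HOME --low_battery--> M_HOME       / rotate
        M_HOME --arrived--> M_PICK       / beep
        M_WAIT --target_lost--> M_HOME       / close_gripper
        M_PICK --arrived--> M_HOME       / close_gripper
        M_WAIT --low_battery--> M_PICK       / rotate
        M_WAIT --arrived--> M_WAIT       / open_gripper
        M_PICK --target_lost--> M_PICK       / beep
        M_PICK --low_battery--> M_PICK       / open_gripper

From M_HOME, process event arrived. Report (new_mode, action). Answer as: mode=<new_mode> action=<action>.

mode=M_PICK action=beep

current mode = M_HOME; filter table to that mode:
  (M_HOME, target_lost) → (M_HOME, brake)
  (M_HOME, low_battery) → (M_HOME, rotate)
  (M_HOME, arrived) → (M_PICK, beep)  ← event matches
event = arrived selects (M_PICK, beep)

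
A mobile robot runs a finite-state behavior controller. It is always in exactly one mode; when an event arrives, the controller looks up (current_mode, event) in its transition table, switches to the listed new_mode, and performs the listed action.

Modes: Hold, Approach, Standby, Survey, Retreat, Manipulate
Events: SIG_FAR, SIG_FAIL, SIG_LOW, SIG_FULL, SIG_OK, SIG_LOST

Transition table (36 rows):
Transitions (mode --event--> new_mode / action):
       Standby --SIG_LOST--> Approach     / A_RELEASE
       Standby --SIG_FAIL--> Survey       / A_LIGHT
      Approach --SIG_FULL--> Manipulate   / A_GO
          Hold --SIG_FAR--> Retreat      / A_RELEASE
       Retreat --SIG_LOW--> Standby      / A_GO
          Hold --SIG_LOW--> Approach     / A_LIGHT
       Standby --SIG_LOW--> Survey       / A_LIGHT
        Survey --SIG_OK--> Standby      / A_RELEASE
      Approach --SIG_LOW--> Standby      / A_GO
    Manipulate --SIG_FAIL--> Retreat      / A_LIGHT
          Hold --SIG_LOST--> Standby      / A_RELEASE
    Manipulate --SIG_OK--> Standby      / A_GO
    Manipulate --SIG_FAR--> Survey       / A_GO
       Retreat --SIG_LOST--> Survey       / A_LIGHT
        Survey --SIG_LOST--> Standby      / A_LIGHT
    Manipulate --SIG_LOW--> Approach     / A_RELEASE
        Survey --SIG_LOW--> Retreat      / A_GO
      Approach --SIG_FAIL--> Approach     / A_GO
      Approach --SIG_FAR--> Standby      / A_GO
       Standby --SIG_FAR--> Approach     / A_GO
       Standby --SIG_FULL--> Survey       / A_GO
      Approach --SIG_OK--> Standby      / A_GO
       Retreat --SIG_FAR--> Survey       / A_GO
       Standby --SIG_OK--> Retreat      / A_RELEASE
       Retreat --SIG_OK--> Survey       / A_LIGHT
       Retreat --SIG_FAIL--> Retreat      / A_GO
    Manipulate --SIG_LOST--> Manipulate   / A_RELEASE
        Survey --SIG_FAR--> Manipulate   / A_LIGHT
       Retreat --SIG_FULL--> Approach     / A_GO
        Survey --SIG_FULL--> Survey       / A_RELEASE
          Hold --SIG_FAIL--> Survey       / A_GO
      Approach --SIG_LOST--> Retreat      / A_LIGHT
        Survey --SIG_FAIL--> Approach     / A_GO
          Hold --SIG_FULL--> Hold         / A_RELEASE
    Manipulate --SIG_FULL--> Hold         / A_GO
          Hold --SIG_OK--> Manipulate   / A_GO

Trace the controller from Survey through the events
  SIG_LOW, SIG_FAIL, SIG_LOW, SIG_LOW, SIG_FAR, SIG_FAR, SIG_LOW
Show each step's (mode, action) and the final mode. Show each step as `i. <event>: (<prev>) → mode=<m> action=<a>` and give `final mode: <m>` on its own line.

final mode: Retreat

1. SIG_LOW: (Survey) → mode=Retreat action=A_GO
2. SIG_FAIL: (Retreat) → mode=Retreat action=A_GO
3. SIG_LOW: (Retreat) → mode=Standby action=A_GO
4. SIG_LOW: (Standby) → mode=Survey action=A_LIGHT
5. SIG_FAR: (Survey) → mode=Manipulate action=A_LIGHT
6. SIG_FAR: (Manipulate) → mode=Survey action=A_GO
7. SIG_LOW: (Survey) → mode=Retreat action=A_GO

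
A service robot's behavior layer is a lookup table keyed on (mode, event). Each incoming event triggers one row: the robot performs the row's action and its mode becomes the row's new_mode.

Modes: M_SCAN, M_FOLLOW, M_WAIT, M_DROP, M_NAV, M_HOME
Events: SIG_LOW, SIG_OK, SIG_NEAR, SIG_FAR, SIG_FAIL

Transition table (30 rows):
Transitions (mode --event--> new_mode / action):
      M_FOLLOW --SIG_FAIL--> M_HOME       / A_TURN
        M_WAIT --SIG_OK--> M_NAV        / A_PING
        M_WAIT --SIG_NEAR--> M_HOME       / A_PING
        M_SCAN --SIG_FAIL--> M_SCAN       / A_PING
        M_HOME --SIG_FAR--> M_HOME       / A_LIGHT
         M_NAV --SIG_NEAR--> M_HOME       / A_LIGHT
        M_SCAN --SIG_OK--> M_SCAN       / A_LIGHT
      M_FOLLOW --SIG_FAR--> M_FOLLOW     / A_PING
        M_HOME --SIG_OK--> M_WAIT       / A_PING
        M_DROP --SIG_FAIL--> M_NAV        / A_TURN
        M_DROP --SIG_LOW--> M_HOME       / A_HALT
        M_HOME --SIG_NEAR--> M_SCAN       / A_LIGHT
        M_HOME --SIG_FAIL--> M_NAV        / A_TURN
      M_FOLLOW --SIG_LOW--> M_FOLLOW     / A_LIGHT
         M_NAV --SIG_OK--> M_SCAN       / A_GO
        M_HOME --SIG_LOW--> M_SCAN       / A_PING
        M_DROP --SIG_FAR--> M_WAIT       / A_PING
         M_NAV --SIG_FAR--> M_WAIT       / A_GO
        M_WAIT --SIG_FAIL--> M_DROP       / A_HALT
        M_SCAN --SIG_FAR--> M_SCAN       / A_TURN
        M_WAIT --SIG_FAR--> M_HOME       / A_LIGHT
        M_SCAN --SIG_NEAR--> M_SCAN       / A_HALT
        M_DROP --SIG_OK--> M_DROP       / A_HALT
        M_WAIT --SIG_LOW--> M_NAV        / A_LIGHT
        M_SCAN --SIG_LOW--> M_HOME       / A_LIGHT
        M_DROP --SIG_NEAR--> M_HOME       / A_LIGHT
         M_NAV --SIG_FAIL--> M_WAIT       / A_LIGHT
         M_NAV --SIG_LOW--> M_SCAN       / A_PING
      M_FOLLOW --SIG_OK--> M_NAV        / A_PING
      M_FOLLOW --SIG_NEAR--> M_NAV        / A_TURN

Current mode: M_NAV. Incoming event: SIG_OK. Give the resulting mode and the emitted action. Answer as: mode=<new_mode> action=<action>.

mode=M_SCAN action=A_GO

current mode = M_NAV; filter table to that mode:
  (M_NAV, SIG_NEAR) → (M_HOME, A_LIGHT)
  (M_NAV, SIG_OK) → (M_SCAN, A_GO)  ← event matches
  (M_NAV, SIG_FAR) → (M_WAIT, A_GO)
  (M_NAV, SIG_FAIL) → (M_WAIT, A_LIGHT)
  (M_NAV, SIG_LOW) → (M_SCAN, A_PING)
event = SIG_OK selects (M_SCAN, A_GO)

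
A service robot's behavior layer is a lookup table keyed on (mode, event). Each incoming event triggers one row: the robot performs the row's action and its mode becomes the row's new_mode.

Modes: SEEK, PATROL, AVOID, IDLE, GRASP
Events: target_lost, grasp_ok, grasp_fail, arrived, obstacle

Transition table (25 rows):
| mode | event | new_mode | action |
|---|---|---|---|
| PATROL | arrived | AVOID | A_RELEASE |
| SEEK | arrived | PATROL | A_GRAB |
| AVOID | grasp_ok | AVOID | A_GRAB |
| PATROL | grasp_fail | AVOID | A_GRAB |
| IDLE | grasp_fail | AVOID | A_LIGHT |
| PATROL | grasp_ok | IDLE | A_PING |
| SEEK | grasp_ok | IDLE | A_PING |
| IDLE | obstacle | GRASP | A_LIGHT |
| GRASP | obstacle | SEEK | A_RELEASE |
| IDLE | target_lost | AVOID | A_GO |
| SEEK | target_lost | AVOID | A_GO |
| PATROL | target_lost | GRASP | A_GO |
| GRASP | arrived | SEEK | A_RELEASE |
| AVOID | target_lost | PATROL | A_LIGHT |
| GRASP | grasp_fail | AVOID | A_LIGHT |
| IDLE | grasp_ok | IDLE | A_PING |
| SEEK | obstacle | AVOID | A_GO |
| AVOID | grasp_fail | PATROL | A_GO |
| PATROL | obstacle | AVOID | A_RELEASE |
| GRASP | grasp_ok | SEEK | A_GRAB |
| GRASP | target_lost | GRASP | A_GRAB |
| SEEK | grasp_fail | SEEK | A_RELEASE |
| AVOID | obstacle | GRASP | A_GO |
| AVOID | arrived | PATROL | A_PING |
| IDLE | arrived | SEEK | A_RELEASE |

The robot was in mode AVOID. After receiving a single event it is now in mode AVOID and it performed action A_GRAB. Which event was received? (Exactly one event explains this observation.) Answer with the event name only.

try target_lost: (AVOID, target_lost) → (PATROL, A_LIGHT)
try grasp_ok: (AVOID, grasp_ok) → (AVOID, A_GRAB)  ← matches
try grasp_fail: (AVOID, grasp_fail) → (PATROL, A_GO)
try arrived: (AVOID, arrived) → (PATROL, A_PING)
try obstacle: (AVOID, obstacle) → (GRASP, A_GO)

grasp_ok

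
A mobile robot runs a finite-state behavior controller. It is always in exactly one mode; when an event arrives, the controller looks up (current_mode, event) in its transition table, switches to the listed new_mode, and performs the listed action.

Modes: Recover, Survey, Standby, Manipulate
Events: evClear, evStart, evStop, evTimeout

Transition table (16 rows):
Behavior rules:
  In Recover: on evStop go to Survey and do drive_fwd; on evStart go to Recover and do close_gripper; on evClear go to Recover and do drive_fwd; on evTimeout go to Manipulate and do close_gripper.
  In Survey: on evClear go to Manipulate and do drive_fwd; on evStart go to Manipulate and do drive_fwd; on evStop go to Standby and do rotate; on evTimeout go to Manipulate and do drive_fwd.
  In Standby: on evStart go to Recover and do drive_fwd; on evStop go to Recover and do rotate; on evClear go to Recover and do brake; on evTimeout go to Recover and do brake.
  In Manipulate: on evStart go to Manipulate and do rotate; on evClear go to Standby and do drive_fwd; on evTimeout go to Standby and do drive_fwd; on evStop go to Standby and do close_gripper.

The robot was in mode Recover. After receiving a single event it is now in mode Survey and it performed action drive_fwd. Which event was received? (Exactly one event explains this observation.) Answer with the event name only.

evStop

try evClear: (Recover, evClear) → (Recover, drive_fwd)
try evStart: (Recover, evStart) → (Recover, close_gripper)
try evStop: (Recover, evStop) → (Survey, drive_fwd)  ← matches
try evTimeout: (Recover, evTimeout) → (Manipulate, close_gripper)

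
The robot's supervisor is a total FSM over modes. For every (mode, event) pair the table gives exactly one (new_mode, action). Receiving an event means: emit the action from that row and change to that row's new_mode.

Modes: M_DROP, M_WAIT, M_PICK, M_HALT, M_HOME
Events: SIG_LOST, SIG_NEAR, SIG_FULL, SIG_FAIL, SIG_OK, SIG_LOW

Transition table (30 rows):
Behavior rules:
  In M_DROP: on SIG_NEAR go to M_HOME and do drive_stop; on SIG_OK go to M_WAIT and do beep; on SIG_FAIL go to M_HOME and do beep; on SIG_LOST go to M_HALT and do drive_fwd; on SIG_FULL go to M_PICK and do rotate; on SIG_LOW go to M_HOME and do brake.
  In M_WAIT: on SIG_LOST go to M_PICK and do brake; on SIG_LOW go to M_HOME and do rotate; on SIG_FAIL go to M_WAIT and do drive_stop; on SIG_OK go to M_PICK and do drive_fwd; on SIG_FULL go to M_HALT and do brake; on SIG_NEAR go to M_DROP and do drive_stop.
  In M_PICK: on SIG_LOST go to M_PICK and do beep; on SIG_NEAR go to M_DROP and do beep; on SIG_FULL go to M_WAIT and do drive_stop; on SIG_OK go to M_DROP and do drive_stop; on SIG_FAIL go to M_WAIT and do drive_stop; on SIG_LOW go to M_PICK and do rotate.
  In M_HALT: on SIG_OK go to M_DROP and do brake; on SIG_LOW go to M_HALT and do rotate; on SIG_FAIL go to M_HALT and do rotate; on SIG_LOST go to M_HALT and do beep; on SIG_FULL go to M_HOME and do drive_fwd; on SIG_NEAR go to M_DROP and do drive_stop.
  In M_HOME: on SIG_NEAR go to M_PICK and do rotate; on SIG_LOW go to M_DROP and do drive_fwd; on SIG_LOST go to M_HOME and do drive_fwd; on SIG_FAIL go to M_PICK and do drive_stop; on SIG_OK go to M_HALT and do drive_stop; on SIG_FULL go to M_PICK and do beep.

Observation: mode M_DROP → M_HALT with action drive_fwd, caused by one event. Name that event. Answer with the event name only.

try SIG_LOST: (M_DROP, SIG_LOST) → (M_HALT, drive_fwd)  ← matches
try SIG_NEAR: (M_DROP, SIG_NEAR) → (M_HOME, drive_stop)
try SIG_FULL: (M_DROP, SIG_FULL) → (M_PICK, rotate)
try SIG_FAIL: (M_DROP, SIG_FAIL) → (M_HOME, beep)
try SIG_OK: (M_DROP, SIG_OK) → (M_WAIT, beep)
try SIG_LOW: (M_DROP, SIG_LOW) → (M_HOME, brake)

SIG_LOST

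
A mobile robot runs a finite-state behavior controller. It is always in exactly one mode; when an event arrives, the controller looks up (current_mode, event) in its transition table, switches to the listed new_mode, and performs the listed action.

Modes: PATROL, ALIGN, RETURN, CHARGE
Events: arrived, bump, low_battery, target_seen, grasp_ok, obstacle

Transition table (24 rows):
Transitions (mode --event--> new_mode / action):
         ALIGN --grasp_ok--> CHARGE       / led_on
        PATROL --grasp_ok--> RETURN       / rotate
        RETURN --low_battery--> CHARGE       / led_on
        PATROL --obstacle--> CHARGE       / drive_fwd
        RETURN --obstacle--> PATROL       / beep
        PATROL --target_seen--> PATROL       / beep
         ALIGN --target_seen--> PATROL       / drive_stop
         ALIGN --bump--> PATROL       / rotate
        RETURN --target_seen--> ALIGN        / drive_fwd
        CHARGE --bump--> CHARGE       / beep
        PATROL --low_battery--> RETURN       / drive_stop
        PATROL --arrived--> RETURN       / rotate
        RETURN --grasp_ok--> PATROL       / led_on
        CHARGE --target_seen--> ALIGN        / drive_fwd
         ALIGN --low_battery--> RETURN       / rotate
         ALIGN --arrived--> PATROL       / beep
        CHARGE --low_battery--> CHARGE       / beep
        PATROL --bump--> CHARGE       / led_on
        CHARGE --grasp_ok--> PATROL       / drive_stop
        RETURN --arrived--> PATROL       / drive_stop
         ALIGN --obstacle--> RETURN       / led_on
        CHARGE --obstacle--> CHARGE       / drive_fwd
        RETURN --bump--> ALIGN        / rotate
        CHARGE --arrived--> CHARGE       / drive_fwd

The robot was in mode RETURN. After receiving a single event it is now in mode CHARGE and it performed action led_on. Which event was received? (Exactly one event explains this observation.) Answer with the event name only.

try arrived: (RETURN, arrived) → (PATROL, drive_stop)
try bump: (RETURN, bump) → (ALIGN, rotate)
try low_battery: (RETURN, low_battery) → (CHARGE, led_on)  ← matches
try target_seen: (RETURN, target_seen) → (ALIGN, drive_fwd)
try grasp_ok: (RETURN, grasp_ok) → (PATROL, led_on)
try obstacle: (RETURN, obstacle) → (PATROL, beep)

low_battery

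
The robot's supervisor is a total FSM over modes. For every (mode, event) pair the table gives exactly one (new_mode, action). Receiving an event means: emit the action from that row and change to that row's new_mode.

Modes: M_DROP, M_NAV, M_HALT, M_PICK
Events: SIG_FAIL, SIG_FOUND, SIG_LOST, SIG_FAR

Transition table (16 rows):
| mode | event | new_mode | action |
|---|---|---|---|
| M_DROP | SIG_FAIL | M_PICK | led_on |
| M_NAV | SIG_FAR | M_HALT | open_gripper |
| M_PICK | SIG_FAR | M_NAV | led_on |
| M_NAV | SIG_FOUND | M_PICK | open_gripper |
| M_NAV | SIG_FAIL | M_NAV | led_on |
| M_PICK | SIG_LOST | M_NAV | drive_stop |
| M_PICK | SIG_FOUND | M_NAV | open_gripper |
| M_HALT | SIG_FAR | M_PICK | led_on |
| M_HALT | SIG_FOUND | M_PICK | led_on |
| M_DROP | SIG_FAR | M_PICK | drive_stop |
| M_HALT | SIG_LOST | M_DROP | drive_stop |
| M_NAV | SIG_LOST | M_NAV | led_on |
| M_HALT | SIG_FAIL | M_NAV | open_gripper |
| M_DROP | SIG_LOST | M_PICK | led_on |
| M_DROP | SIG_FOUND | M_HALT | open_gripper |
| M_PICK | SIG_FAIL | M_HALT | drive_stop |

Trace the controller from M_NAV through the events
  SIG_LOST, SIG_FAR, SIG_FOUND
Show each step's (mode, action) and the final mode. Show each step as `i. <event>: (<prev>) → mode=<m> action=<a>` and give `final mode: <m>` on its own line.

1. SIG_LOST: (M_NAV) → mode=M_NAV action=led_on
2. SIG_FAR: (M_NAV) → mode=M_HALT action=open_gripper
3. SIG_FOUND: (M_HALT) → mode=M_PICK action=led_on

final mode: M_PICK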